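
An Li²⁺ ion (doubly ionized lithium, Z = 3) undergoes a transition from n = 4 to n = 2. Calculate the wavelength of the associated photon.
54.001 nm

First, find the transition energy using E_n = -13.6057 Z² / n² eV:
E_4 = -13.6057 × 3² / 4² = -7.65321 eV
E_2 = -13.6057 × 3² / 2² = -30.61283 eV

Photon energy: |ΔE| = |E_2 - E_4| = 22.95962 eV

Convert to wavelength using E = hc/λ with hc = 1239.84 eV·nm:
λ = hc/E = 1239.84 eV·nm / 22.95962 eV
λ = 54.001 nm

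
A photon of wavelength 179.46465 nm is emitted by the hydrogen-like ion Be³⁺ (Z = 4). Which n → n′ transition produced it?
n = 11 → n = 5

First, find the photon energy from the wavelength (hc = 1239.84 eV·nm):
E = hc/λ = 1239.84 eV·nm / 179.46465 nm = 6.9085472 eV

The energy levels of Be³⁺ satisfy E_n = -13.6057 × 4² / n² eV, so an emission n_i → n_f releases
ΔE = 13.6057 × 4² × (1/n_f² − 1/n_i²) eV.

Setting ΔE equal to the photon energy:
1/n_f² − 1/n_i² = 6.9085472 / (13.6057 × 4²) = 0.031735537

Since 1/n_i² must be positive, we need 1/n_f² > 0.031735537, i.e. n_f ≤ 5. For each allowed n_f, solve n_i = (1/n_f² − 0.031735537)^(−1/2) and check whether it is a whole number:
  n_f = 1: 1/n_i² = 1.000000000 − 0.031735537 = 0.968264463 → n_i = 1.016  (not an integer) ✗
  n_f = 2: 1/n_i² = 0.250000000 − 0.031735537 = 0.218264463 → n_i = 2.140  (not an integer) ✗
  n_f = 3: 1/n_i² = 0.111111111 − 0.031735537 = 0.079375574 → n_i = 3.549  (not an integer) ✗
  n_f = 4: 1/n_i² = 0.062500000 − 0.031735537 = 0.030764463 → n_i = 5.701  (not an integer) ✗
  n_f = 5: 1/n_i² = 0.040000000 − 0.031735537 = 0.008264463 → n_i = 11.000  → integer, n_i = 11 ✓

Only n_f = 5 gives an integer upper level, n_i = 11.

The transition is from n = 11 to n = 5 (emission).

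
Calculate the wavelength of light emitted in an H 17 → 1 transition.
91.443 nm

First, find the transition energy using E_n = -13.6057 / n² eV:
E_17 = -13.6057 / 17² = -0.04708 eV
E_1 = -13.6057 / 1² = -13.60570 eV

Photon energy: |ΔE| = |E_1 - E_17| = 13.55862 eV

Convert to wavelength using E = hc/λ with hc = 1239.84 eV·nm:
λ = hc/E = 1239.84 eV·nm / 13.55862 eV
λ = 91.443 nm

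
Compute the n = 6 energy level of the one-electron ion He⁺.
-1.511744 eV

For hydrogen-like ions, the energy levels scale with Z²:
E_n = -13.6057 Z² / n² eV

For He⁺ (Z = 2) at n = 6:
E_6 = -13.6057 × 2² / 6²
E_6 = -13.6057 × 4 / 36
E_6 = -54.4228 / 36
E_6 = -1.511744 eV

The energy is 4 times more negative than hydrogen at the same n due to the stronger nuclear charge.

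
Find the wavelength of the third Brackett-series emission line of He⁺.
541.2363 nm

The lines of a series are numbered from the longest wavelength (smallest ΔE) outward; the third line is the transition from n = n_f + 3 to n_f.
The Brackett series has all transitions ending at n_f = 4.

For He⁺ (Z = 2), the third line (γ-line) is the jump from n = 7 to n = 4:
E_7 = -13.6057 × 2² / 7² = -1.11066939 eV
E_4 = -13.6057 × 2² / 4² = -3.40142500 eV
ΔE = E_7 - E_4 = 2.29075561 eV

λ = hc/E = 1239.84 eV·nm / 2.29075561 eV
λ = 541.2363 nm

This is the γ-line of the Brackett series in He⁺.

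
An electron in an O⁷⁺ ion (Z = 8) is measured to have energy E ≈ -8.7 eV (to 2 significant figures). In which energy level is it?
n = 10

The exact energy levels follow E_n = -13.6057 Z² / n² eV with Z = 8.

The measured value (-8.7 eV) is reported to only 2 significant figures, so we must test candidate n values and see which one matches to that precision.

Candidate energies:
  n = 8:  E = -13.6057 × 8² / 8² = -13.60570 eV
  n = 9:  E = -13.6057 × 8² / 9² = -10.75018 eV
  n = 10:  E = -13.6057 × 8² / 10² = -8.70765 eV  ← matches
  n = 11:  E = -13.6057 × 8² / 11² = -7.19640 eV
  n = 12:  E = -13.6057 × 8² / 12² = -6.04698 eV

Checking against the measurement of -8.7 eV (2 sig figs), only n = 10 agrees:
E_10 = -8.70765 eV, which rounds to -8.7 eV ✓

Therefore n = 10.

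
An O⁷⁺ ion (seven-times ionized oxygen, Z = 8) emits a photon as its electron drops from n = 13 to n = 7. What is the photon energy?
12.618 eV

The energy levels are E_n = -13.6057 Z² eV / n².

Energy at n = 13: E_13 = -13.6057 × 8² / 13² = -5.152454 eV
Energy at n = 7: E_7 = -13.6057 × 8² / 7² = -17.770710 eV

For emission (electron falling to lower state), the photon energy is:
E_photon = E_13 - E_7 = |-5.152454 - (-17.770710)|
E_photon = 12.618 eV

This energy is carried away by the emitted photon.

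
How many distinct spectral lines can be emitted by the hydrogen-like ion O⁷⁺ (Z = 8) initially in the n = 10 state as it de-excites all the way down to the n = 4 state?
21

The electron can occupy levels n = 4, 5, ..., 10 during de-excitation — that is m = 10 - 4 + 1 = 7 distinct levels.

The number of distinct spectral lines equals the number of ways to choose 2 of these m levels (each pair gives one possible emission transition):

Number of lines = m(m-1)/2 = 7×6/2 = 21

These correspond to all possible transitions between the 7 levels:
10 → 9, 10 → 8, 10 → 7, 10 → 6, 10 → 5, 10 → 4, 9 → 8, 9 → 7...

Each transition produces a photon with a unique energy (and thus wavelength). This count does not depend on Z.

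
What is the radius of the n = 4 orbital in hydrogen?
0.8467 nm (or 8.4668 Å)

The Bohr radius formula is:
r_n = n² a₀ / Z

where a₀ = 0.0529177 nm is the Bohr radius.

For H (Z = 1) at n = 4:
r_4 = 4² × 0.0529177 nm / 1
r_4 = 16 × 0.0529177 nm / 1
r_4 = 0.84668 nm / 1
r_4 = 0.8467 nm

The electron orbits at approximately 0.8467 nm from the nucleus.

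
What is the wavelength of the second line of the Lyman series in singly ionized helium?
25.629332 nm

The lines of a series are numbered from the longest wavelength (smallest ΔE) outward; the second line is the transition from n = n_f + 2 to n_f.
The Lyman series has all transitions ending at n_f = 1.

For He⁺ (Z = 2), the second line (β-line) is the jump from n = 3 to n = 1:
E_3 = -13.6057 × 2² / 3² = -6.04697778 eV
E_1 = -13.6057 × 2² / 1² = -54.42280000 eV
ΔE = E_3 - E_1 = 48.37582222 eV

λ = hc/E = 1239.84 eV·nm / 48.37582222 eV
λ = 25.629332 nm

This is the β-line of the Lyman series in He⁺.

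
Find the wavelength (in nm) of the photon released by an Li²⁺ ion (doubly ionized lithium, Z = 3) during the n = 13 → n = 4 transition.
178.944 nm

First, find the transition energy using E_n = -13.6057 Z² / n² eV:
E_13 = -13.6057 × 3² / 13² = -0.7245639 eV
E_4 = -13.6057 × 3² / 4² = -7.6532063 eV

Photon energy: |ΔE| = |E_4 - E_13| = 6.9286424 eV

Convert to wavelength using E = hc/λ with hc = 1239.84 eV·nm:
λ = hc/E = 1239.84 eV·nm / 6.9286424 eV
λ = 178.944 nm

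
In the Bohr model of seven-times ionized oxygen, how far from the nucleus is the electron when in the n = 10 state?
0.661472 nm (or 6.614715 Å)

The Bohr radius formula is:
r_n = n² a₀ / Z

where a₀ = 0.052917721 nm is the Bohr radius.

For O⁷⁺ (Z = 8) at n = 10:
r_10 = 10² × 0.052917721 nm / 8
r_10 = 100 × 0.052917721 nm / 8
r_10 = 5.2917721 nm / 8
r_10 = 0.661472 nm

The electron orbits at approximately 0.661472 nm from the nucleus.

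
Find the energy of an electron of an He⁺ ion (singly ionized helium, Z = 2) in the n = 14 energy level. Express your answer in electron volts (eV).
-0.277667 eV

The energy levels of a hydrogen-like atom are given by:
E_n = -13.6057 Z² / n² eV  (with Z = 2 for He⁺)

For n = 14:
E_14 = -13.6057 × 2² / 14²
E_14 = -13.6057 × 4 / 196
E_14 = -0.277667 eV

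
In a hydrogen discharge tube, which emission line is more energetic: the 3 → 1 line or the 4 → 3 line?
3 → 1

Calculate the energy for each transition:

Transition 3 → 1:
ΔE₁ = |E_1 - E_3| = |-13.6057/1² - (-13.6057/3²)|
ΔE₁ = |-13.60570000 - (-1.51174444)| = 12.09396 eV

Transition 4 → 3:
ΔE₂ = |E_3 - E_4| = |-13.6057/3² - (-13.6057/4²)|
ΔE₂ = |-1.51174444 - (-0.85035625)| = 0.66139 eV

Since 12.09396 eV > 0.66139 eV, the transition 3 → 1 emits the more energetic photon.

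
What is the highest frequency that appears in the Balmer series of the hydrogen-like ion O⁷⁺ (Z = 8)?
5.264e+16 Hz

The series limit corresponds to the transition from n = ∞ to n = 2.
This is the highest energy (shortest wavelength) transition in the Balmer series.

E_∞ = 0 eV
E_2 = -13.6057 × 8² / 2² = -217.691200 eV

Energy at series limit:
ΔE = E_∞ - E_2 = 0 - (-217.691200) = 217.691200 eV
E = 217.691200 eV × (1.602177 × 10⁻¹⁹ J/eV) = 3.48780e-17 J
f = E/h = 3.48780e-17 J / (6.62607 × 10⁻³⁴ J·s) = 5.264e+16 Hz

This energy equals the ionization energy from the n = 2 state of O⁷⁺.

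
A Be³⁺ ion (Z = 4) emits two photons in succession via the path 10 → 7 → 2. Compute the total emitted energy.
52.245888 eV

The energy levels of Be³⁺ are E_n = -13.6057 × 4² / n² eV.

First transition (10 → 7):
ΔE₁ = |E_7 - E_10|
ΔE₁ = |-4.442677551020 - (-2.176912000000)| = 2.265765551 eV

Second transition (7 → 2):
ΔE₂ = |E_2 - E_7|
ΔE₂ = |-54.422800000000 - (-4.442677551020)| = 49.980122449 eV

Total energy released:
E_total = ΔE₁ + ΔE₂ = 2.265765551 + 49.980122449 = 52.245888 eV

Note: This equals the direct transition 10 → 2: 52.245888 eV ✓
Energy is conserved regardless of the path taken.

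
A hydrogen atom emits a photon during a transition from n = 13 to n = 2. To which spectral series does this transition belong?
Balmer series

The spectral series in hydrogen are named based on the final (lower) energy level:
- Lyman series: n_final = 1 (ultraviolet)
- Balmer series: n_final = 2 (visible/near-UV)
- Paschen series: n_final = 3 (infrared)
- Brackett series: n_final = 4 (infrared)
- Pfund series: n_final = 5 (far infrared)

Since this transition ends at n = 2, it belongs to the Balmer series.

For reference, this 13 → 2 line has photon energy
ΔE = 13.6057 eV × (1/2² - 1/13²) = 3.32091790 eV,
corresponding to wavelength λ = hc/ΔE = 1239.84 eV·nm / 3.32091790 eV = 373.3426 nm in the visible/near-UV region.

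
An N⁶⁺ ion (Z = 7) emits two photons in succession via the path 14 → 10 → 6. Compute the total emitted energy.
15.1174 eV

The energy levels of N⁶⁺ are E_n = -13.6057 × 7² / n² eV.

First transition (14 → 10):
ΔE₁ = |E_10 - E_14|
ΔE₁ = |-6.6667930000 - (-3.4014250000)| = 3.2653680 eV

Second transition (10 → 6):
ΔE₂ = |E_6 - E_10|
ΔE₂ = |-18.5188694444 - (-6.6667930000)| = 11.8520764 eV

Total energy released:
E_total = ΔE₁ + ΔE₂ = 3.2653680 + 11.8520764 = 15.1174 eV

Note: This equals the direct transition 14 → 6: 15.1174 eV ✓
Energy is conserved regardless of the path taken.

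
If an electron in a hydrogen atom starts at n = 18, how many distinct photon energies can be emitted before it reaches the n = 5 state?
91

The electron can occupy levels n = 5, 6, ..., 18 during de-excitation — that is m = 18 - 5 + 1 = 14 distinct levels.

The number of distinct spectral lines equals the number of ways to choose 2 of these m levels (each pair gives one possible emission transition):

Number of lines = m(m-1)/2 = 14×13/2 = 91

These correspond to all possible transitions between the 14 levels:
18 → 17, 18 → 16, 18 → 15, 18 → 14, 18 → 13, 18 → 12, 18 → 11, 18 → 10...

Each transition produces a photon with a unique energy (and thus wavelength). This count does not depend on Z.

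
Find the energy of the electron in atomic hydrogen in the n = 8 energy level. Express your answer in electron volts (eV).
-0.2126 eV

The energy levels of a hydrogen-like atom are given by:
E_n = -13.6057 eV / n²

For n = 8:
E_8 = -13.6057 eV / 8²
E_8 = -13.6057 eV / 64
E_8 = -0.2126 eV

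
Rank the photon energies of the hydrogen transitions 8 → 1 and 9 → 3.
8 → 1

Calculate the energy for each transition:

Transition 8 → 1:
ΔE₁ = |E_1 - E_8| = |-13.6057/1² - (-13.6057/8²)|
ΔE₁ = |-13.60570000 - (-0.21258906)| = 13.39311 eV

Transition 9 → 3:
ΔE₂ = |E_3 - E_9| = |-13.6057/3² - (-13.6057/9²)|
ΔE₂ = |-1.51174444 - (-0.16797160)| = 1.34377 eV

Since 13.39311 eV > 1.34377 eV, the transition 8 → 1 emits the more energetic photon.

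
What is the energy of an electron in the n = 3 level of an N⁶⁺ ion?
-74.075478 eV

For hydrogen-like ions, the energy levels scale with Z²:
E_n = -13.6057 Z² / n² eV

For N⁶⁺ (Z = 7) at n = 3:
E_3 = -13.6057 × 7² / 3²
E_3 = -13.6057 × 49 / 9
E_3 = -666.6793 / 9
E_3 = -74.075478 eV

The energy is 49 times more negative than hydrogen at the same n due to the stronger nuclear charge.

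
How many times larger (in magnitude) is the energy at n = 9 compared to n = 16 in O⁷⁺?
3.16

Using E_n = -13.6057 Z² / n² eV with Z = 8:

E_9 = -13.6057 × 8² / 9² = -870.7648 / 81 = -10.75018272 eV
E_16 = -13.6057 × 8² / 16² = -870.7648 / 256 = -3.40142500 eV

The ratio is:
E_9/E_16 = (-10.75018272) / (-3.40142500)
E_9/E_16 = (-870.7648/81) / (-870.7648/256)
E_9/E_16 = 256/81
E_9/E_16 = 3.16
(Note: the Z² factors cancel in the ratio.)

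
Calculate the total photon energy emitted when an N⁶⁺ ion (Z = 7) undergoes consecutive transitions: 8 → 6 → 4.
31.25 eV

The energy levels of N⁶⁺ are E_n = -13.6057 × 7² / n² eV.

First transition (8 → 6):
ΔE₁ = |E_6 - E_8|
ΔE₁ = |-18.51886944 - (-10.41686406)| = 8.10201 eV

Second transition (6 → 4):
ΔE₂ = |E_4 - E_6|
ΔE₂ = |-41.66745625 - (-18.51886944)| = 23.14859 eV

Total energy released:
E_total = ΔE₁ + ΔE₂ = 8.10201 + 23.14859 = 31.25 eV

Note: This equals the direct transition 8 → 4: 31.25 eV ✓
Energy is conserved regardless of the path taken.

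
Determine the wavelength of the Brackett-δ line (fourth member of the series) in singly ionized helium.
486.008 nm

The lines of a series are numbered from the longest wavelength (smallest ΔE) outward; the fourth line is the transition from n = n_f + 4 to n_f.
The Brackett series has all transitions ending at n_f = 4.

For He⁺ (Z = 2), the fourth line (δ-line) is the jump from n = 8 to n = 4:
E_8 = -13.6057 × 2² / 8² = -0.8503563 eV
E_4 = -13.6057 × 2² / 4² = -3.4014250 eV
ΔE = E_8 - E_4 = 2.5510687 eV

λ = hc/E = 1239.84 eV·nm / 2.5510687 eV
λ = 486.008 nm

This is the δ-line of the Brackett series in He⁺.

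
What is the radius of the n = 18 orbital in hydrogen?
17.1453 nm (or 171.4533 Å)

The Bohr radius formula is:
r_n = n² a₀ / Z

where a₀ = 0.0529177 nm is the Bohr radius.

For H (Z = 1) at n = 18:
r_18 = 18² × 0.0529177 nm / 1
r_18 = 324 × 0.0529177 nm / 1
r_18 = 17.14533 nm / 1
r_18 = 17.1453 nm

The electron orbits at approximately 17.1453 nm from the nucleus.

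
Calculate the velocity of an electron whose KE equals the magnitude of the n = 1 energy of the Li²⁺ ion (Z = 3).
6.56e+06 m/s (or 2.19% of c)

The binding energy at n = 1 for Li²⁺ is:
E_1 = -13.6057 × 3²/1² = -122.4513 eV
|E_1| = 122.4513 eV

Convert to Joules:
KE = 122.4513 eV × (1.602177 × 10⁻¹⁹ J/eV) = 1.9619e-17 J

Using KE = ½mv²:
v = √(2·KE/m_e)
v = √(2 × 1.9619e-17 J / 9.10938 × 10⁻³¹ kg)
v = 6.56e+06 m/s

This is approximately 2.19% the speed of light.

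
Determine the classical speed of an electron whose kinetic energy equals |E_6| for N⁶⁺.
2.5523e+06 m/s (or 0.851% of c)

The binding energy at n = 6 for N⁶⁺ is:
E_6 = -13.6057 × 7²/6² = -18.518869 eV
|E_6| = 18.518869 eV

Convert to Joules:
KE = 18.518869 eV × (1.602177 × 10⁻¹⁹ J/eV) = 2.967051e-18 J

Using KE = ½mv²:
v = √(2·KE/m_e)
v = √(2 × 2.967051e-18 J / 9.10938 × 10⁻³¹ kg)
v = 2.5523e+06 m/s

This is approximately 0.851% the speed of light.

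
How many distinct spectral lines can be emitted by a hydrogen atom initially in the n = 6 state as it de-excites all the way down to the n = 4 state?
3

The electron can occupy levels n = 4, 5, ..., 6 during de-excitation — that is m = 6 - 4 + 1 = 3 distinct levels.

The number of distinct spectral lines equals the number of ways to choose 2 of these m levels (each pair gives one possible emission transition):

Number of lines = m(m-1)/2 = 3×2/2 = 3

These correspond to all possible transitions between the 3 levels:
6 → 5, 6 → 4, 5 → 4

Each transition produces a photon with a unique energy (and thus wavelength). This count does not depend on Z.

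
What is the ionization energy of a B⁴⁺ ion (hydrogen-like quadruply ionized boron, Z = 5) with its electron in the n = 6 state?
9.4484 eV

The ionization energy is the energy needed to remove the electron completely (n → ∞).

For a hydrogen-like ion with Z = 5, E_n = -13.6057 Z² / n² eV.

At n = 6: E_6 = -13.6057 × 5² / 6² = -9.4484028 eV
At n = ∞: E_∞ = 0 eV

Ionization energy = E_∞ - E_6 = 0 - (-9.4484028) = 9.4484028 eV
Ionization energy ≈ 9.4484 eV

This is also called the binding energy of the electron in state n = 6.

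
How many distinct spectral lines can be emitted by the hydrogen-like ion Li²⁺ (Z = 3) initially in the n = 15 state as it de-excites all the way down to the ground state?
105

The electron can occupy levels n = 1, 2, ..., 15 during de-excitation — that is m = 15 - 1 + 1 = 15 distinct levels.

The number of distinct spectral lines equals the number of ways to choose 2 of these m levels (each pair gives one possible emission transition):

Number of lines = m(m-1)/2 = 15×14/2 = 105

These correspond to all possible transitions between the 15 levels:
15 → 14, 15 → 13, 15 → 12, 15 → 11, 15 → 10, 15 → 9, 15 → 8, 15 → 7...

Each transition produces a photon with a unique energy (and thus wavelength). This count does not depend on Z.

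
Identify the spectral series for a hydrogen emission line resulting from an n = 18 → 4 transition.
Brackett series

The spectral series in hydrogen are named based on the final (lower) energy level:
- Lyman series: n_final = 1 (ultraviolet)
- Balmer series: n_final = 2 (visible/near-UV)
- Paschen series: n_final = 3 (infrared)
- Brackett series: n_final = 4 (infrared)
- Pfund series: n_final = 5 (far infrared)

Since this transition ends at n = 4, it belongs to the Brackett series.

For reference, this 18 → 4 line has photon energy
ΔE = 13.6057 eV × (1/4² - 1/18²) = 0.8083633488 eV,
corresponding to wavelength λ = hc/ΔE = 1239.84 eV·nm / 0.8083633488 eV = 1533.7657 nm in the infrared region.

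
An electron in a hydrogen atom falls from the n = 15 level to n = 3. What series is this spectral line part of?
Paschen series

The spectral series in hydrogen are named based on the final (lower) energy level:
- Lyman series: n_final = 1 (ultraviolet)
- Balmer series: n_final = 2 (visible/near-UV)
- Paschen series: n_final = 3 (infrared)
- Brackett series: n_final = 4 (infrared)
- Pfund series: n_final = 5 (far infrared)

Since this transition ends at n = 3, it belongs to the Paschen series.

For reference, this 15 → 3 line has photon energy
ΔE = 13.6057 eV × (1/3² - 1/15²) = 1.451275 eV,
corresponding to wavelength λ = hc/ΔE = 1239.84 eV·nm / 1.451275 eV = 854.31 nm in the infrared region.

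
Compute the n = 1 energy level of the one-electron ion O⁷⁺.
-870.7648 eV

For hydrogen-like ions, the energy levels scale with Z²:
E_n = -13.6057 Z² / n² eV

For O⁷⁺ (Z = 8) at n = 1:
E_1 = -13.6057 × 8² / 1²
E_1 = -13.6057 × 64 / 1
E_1 = -870.7648 / 1
E_1 = -870.7648 eV

The energy is 64 times more negative than hydrogen at the same n due to the stronger nuclear charge.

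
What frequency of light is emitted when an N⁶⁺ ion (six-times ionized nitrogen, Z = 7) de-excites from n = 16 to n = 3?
1.7282e+16 Hz

First, find the transition energy:
E_16 = -13.6057 × 7² / 16² = -2.60421602 eV
E_3 = -13.6057 × 7² / 3² = -74.07547778 eV
|ΔE| = |E_3 - E_16| = 71.47126176 eV

Convert to Joules: E = 71.47126176 eV × (1.602177 × 10⁻¹⁹ J/eV) = 1.145096e-17 J

Using E = hf:
f = E/h = 1.145096e-17 J / (6.62607 × 10⁻³⁴ J·s)
f = 1.7282e+16 Hz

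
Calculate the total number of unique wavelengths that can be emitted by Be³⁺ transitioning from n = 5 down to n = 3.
3

The electron can occupy levels n = 3, 4, ..., 5 during de-excitation — that is m = 5 - 3 + 1 = 3 distinct levels.

The number of distinct spectral lines equals the number of ways to choose 2 of these m levels (each pair gives one possible emission transition):

Number of lines = m(m-1)/2 = 3×2/2 = 3

These correspond to all possible transitions between the 3 levels:
5 → 4, 5 → 3, 4 → 3

Each transition produces a photon with a unique energy (and thus wavelength). This count does not depend on Z.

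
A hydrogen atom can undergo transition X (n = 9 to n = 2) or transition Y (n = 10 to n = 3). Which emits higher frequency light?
9 → 2

Calculate the energy for each transition:

Transition 9 → 2:
ΔE₁ = |E_2 - E_9| = |-13.6057/2² - (-13.6057/9²)|
ΔE₁ = |-3.401425000 - (-0.167971605)| = 3.233453 eV

Transition 10 → 3:
ΔE₂ = |E_3 - E_10| = |-13.6057/3² - (-13.6057/10²)|
ΔE₂ = |-1.511744444 - (-0.136057000)| = 1.375687 eV

Since 3.233453 eV > 1.375687 eV, the transition 9 → 2 emits the more energetic photon.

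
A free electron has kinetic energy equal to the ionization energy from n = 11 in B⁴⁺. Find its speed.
9.9441e+05 m/s (or 0.332% of c)

The binding energy at n = 11 for B⁴⁺ is:
E_11 = -13.6057 × 5²/11² = -2.8110950 eV
|E_11| = 2.8110950 eV

Convert to Joules:
KE = 2.8110950 eV × (1.602177 × 10⁻¹⁹ J/eV) = 4.503872e-19 J

Using KE = ½mv²:
v = √(2·KE/m_e)
v = √(2 × 4.503872e-19 J / 9.10938 × 10⁻³¹ kg)
v = 9.9441e+05 m/s

This is approximately 0.332% the speed of light.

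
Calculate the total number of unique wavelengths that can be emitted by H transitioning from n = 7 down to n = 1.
21

The electron can occupy levels n = 1, 2, ..., 7 during de-excitation — that is m = 7 - 1 + 1 = 7 distinct levels.

The number of distinct spectral lines equals the number of ways to choose 2 of these m levels (each pair gives one possible emission transition):

Number of lines = m(m-1)/2 = 7×6/2 = 21

These correspond to all possible transitions between the 7 levels:
7 → 6, 7 → 5, 7 → 4, 7 → 3, 7 → 2, 7 → 1, 6 → 5, 6 → 4...

Each transition produces a photon with a unique energy (and thus wavelength). This count does not depend on Z.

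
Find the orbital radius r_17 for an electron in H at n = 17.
15.2932 nm (or 152.9322 Å)

The Bohr radius formula is:
r_n = n² a₀ / Z

where a₀ = 0.0529177 nm is the Bohr radius.

For H (Z = 1) at n = 17:
r_17 = 17² × 0.0529177 nm / 1
r_17 = 289 × 0.0529177 nm / 1
r_17 = 15.29322 nm / 1
r_17 = 15.2932 nm

The electron orbits at approximately 15.2932 nm from the nucleus.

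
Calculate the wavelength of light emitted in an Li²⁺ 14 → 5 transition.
290.14 nm

First, find the transition energy using E_n = -13.6057 Z² / n² eV:
E_14 = -13.6057 × 3² / 14² = -0.624752 eV
E_5 = -13.6057 × 3² / 5² = -4.898052 eV

Photon energy: |ΔE| = |E_5 - E_14| = 4.273300 eV

Convert to wavelength using E = hc/λ with hc = 1239.84 eV·nm:
λ = hc/E = 1239.84 eV·nm / 4.273300 eV
λ = 290.14 nm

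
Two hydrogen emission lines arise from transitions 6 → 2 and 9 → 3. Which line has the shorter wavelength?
6 → 2

Calculate the energy for each transition:

Transition 6 → 2:
ΔE₁ = |E_2 - E_6| = |-13.6057/2² - (-13.6057/6²)|
ΔE₁ = |-3.401425000000 - (-0.377936111111)| = 3.023488889 eV

Transition 9 → 3:
ΔE₂ = |E_3 - E_9| = |-13.6057/3² - (-13.6057/9²)|
ΔE₂ = |-1.511744444444 - (-0.167971604938)| = 1.343772840 eV

Since 3.023488889 eV > 1.343772840 eV, the transition 6 → 2 emits the more energetic photon.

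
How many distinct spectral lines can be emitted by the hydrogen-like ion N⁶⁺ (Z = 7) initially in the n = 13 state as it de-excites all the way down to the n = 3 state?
55

The electron can occupy levels n = 3, 4, ..., 13 during de-excitation — that is m = 13 - 3 + 1 = 11 distinct levels.

The number of distinct spectral lines equals the number of ways to choose 2 of these m levels (each pair gives one possible emission transition):

Number of lines = m(m-1)/2 = 11×10/2 = 55

These correspond to all possible transitions between the 11 levels:
13 → 12, 13 → 11, 13 → 10, 13 → 9, 13 → 8, 13 → 7, 13 → 6, 13 → 5...

Each transition produces a photon with a unique energy (and thus wavelength). This count does not depend on Z.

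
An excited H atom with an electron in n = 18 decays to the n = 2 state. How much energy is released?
3.35943 eV

The energy levels are E_n = -13.6057 eV / n².

Energy at n = 18: E_18 = -13.6057 / 18² = -0.04199290 eV
Energy at n = 2: E_2 = -13.6057 / 2² = -3.40142500 eV

For emission (electron falling to lower state), the photon energy is:
E_photon = E_18 - E_2 = |-0.04199290 - (-3.40142500)|
E_photon = 3.35943 eV

This energy is carried away by the emitted photon.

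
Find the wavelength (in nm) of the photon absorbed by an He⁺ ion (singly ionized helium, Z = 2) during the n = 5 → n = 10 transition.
759.39 nm

First, find the transition energy using E_n = -13.6057 Z² / n² eV:
E_5 = -13.6057 × 2² / 5² = -2.176912 eV
E_10 = -13.6057 × 2² / 10² = -0.544228 eV

Photon energy: |ΔE| = |E_10 - E_5| = 1.632684 eV

Convert to wavelength using E = hc/λ with hc = 1239.84 eV·nm:
λ = hc/E = 1239.84 eV·nm / 1.632684 eV
λ = 759.39 nm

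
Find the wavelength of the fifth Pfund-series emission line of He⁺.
759.388 nm

The lines of a series are numbered from the longest wavelength (smallest ΔE) outward; the fifth line is the transition from n = n_f + 5 to n_f.
The Pfund series has all transitions ending at n_f = 5.

For He⁺ (Z = 2), the fifth line (ε-line) is the jump from n = 10 to n = 5:
E_10 = -13.6057 × 2² / 10² = -0.5442280 eV
E_5 = -13.6057 × 2² / 5² = -2.1769120 eV
ΔE = E_10 - E_5 = 1.6326840 eV

λ = hc/E = 1239.84 eV·nm / 1.6326840 eV
λ = 759.388 nm

This is the ε-line of the Pfund series in He⁺.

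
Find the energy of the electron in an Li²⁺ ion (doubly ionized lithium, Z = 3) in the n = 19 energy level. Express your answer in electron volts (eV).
-0.33920 eV

The energy levels of a hydrogen-like atom are given by:
E_n = -13.6057 Z² / n² eV  (with Z = 3 for Li²⁺)

For n = 19:
E_19 = -13.6057 × 3² / 19²
E_19 = -13.6057 × 9 / 361
E_19 = -0.33920 eV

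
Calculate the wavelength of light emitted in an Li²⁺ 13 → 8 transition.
1042.98875 nm

First, find the transition energy using E_n = -13.6057 Z² / n² eV:
E_13 = -13.6057 × 3² / 13² = -0.7245639053 eV
E_8 = -13.6057 × 3² / 8² = -1.9133015625 eV

Photon energy: |ΔE| = |E_8 - E_13| = 1.1887376572 eV

Convert to wavelength using E = hc/λ with hc = 1239.84 eV·nm:
λ = hc/E = 1239.84 eV·nm / 1.1887376572 eV
λ = 1042.98875 nm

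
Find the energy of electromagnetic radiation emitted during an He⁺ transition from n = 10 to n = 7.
0.566 eV

The energy levels are E_n = -13.6057 Z² eV / n².

Energy at n = 10: E_10 = -13.6057 × 2² / 10² = -0.544228 eV
Energy at n = 7: E_7 = -13.6057 × 2² / 7² = -1.110669 eV

For emission (electron falling to lower state), the photon energy is:
E_photon = E_10 - E_7 = |-0.544228 - (-1.110669)|
E_photon = 0.566 eV

This energy is carried away by the emitted photon.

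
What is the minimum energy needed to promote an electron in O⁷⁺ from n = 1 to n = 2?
653.0736 eV

The energy levels of a hydrogen-like atom are E_n = -13.6057 Z² eV / n².

Energy at n = 1: E_1 = -13.6057 × 8² / 1² = -870.7648000 eV
Energy at n = 2: E_2 = -13.6057 × 8² / 2² = -217.6912000 eV

The excitation energy is the difference:
ΔE = E_2 - E_1
ΔE = -217.6912000 - (-870.7648000)
ΔE = 653.0736 eV

Since this is positive, energy must be absorbed (photon absorption).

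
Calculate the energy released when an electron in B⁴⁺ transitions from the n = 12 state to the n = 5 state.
11.24360 eV

The energy levels are E_n = -13.6057 Z² eV / n².

Energy at n = 12: E_12 = -13.6057 × 5² / 12² = -2.36210069 eV
Energy at n = 5: E_5 = -13.6057 × 5² / 5² = -13.60570000 eV

For emission (electron falling to lower state), the photon energy is:
E_photon = E_12 - E_5 = |-2.36210069 - (-13.60570000)|
E_photon = 11.24360 eV

This energy is carried away by the emitted photon.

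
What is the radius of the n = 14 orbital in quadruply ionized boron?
2.0744 nm (or 20.7437 Å)

The Bohr radius formula is:
r_n = n² a₀ / Z

where a₀ = 0.0529177 nm is the Bohr radius.

For B⁴⁺ (Z = 5) at n = 14:
r_14 = 14² × 0.0529177 nm / 5
r_14 = 196 × 0.0529177 nm / 5
r_14 = 10.37187 nm / 5
r_14 = 2.0744 nm

The electron orbits at approximately 2.0744 nm from the nucleus.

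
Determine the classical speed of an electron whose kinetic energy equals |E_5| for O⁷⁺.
3.500e+06 m/s (or 1.1676% of c)

The binding energy at n = 5 for O⁷⁺ is:
E_5 = -13.6057 × 8²/5² = -34.830592 eV
|E_5| = 34.830592 eV

Convert to Joules:
KE = 34.830592 eV × (1.602177 × 10⁻¹⁹ J/eV) = 5.58048e-18 J

Using KE = ½mv²:
v = √(2·KE/m_e)
v = √(2 × 5.58048e-18 J / 9.10938 × 10⁻³¹ kg)
v = 3.500e+06 m/s

This is approximately 1.1676% the speed of light.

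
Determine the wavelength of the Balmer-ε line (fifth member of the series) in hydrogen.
396.906591 nm

The lines of a series are numbered from the longest wavelength (smallest ΔE) outward; the fifth line is the transition from n = n_f + 5 to n_f.
The Balmer series has all transitions ending at n_f = 2.

For H, the fifth line (ε-line) is the jump from n = 7 to n = 2:
E_7 = -13.6057 / 7² = -0.2776673469 eV
E_2 = -13.6057 / 2² = -3.4014250000 eV
ΔE = E_7 - E_2 = 3.1237576531 eV

λ = hc/E = 1239.84 eV·nm / 3.1237576531 eV
λ = 396.906591 nm

This is the ε-line of the Balmer series in H.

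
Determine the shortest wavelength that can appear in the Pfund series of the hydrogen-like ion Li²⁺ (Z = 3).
253.12920 nm

The series limit corresponds to the transition from n = ∞ to n = 5.
This is the highest energy (shortest wavelength) transition in the Pfund series.

E_∞ = 0 eV
E_5 = -13.6057 × 3² / 5² = -4.898052000 eV

Energy at series limit:
ΔE = E_∞ - E_5 = 0 - (-4.898052000) = 4.898052000 eV
λ = hc/E = 1239.84 eV·nm / 4.898052000 eV = 253.12920 nm

This energy equals the ionization energy from the n = 5 state of Li²⁺.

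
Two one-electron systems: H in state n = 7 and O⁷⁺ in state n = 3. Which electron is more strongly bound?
O⁷⁺ at n = 3 (E = -96.75164 eV)

Using E_n = -13.6057 Z² / n² eV:

H (Z = 1) at n = 7:
E = -13.6057 × 1² / 7² = -13.6057 × 1 / 49 = -0.27766735 eV

O⁷⁺ (Z = 8) at n = 3:
E = -13.6057 × 8² / 3² = -13.6057 × 64 / 9 = -96.75164444 eV

Since -96.75164444 eV < -0.27766735 eV,
O⁷⁺ at n = 3 is more tightly bound (requires more energy to ionize).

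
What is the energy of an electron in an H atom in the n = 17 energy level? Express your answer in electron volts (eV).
-0.04708 eV

The energy levels of a hydrogen-like atom are given by:
E_n = -13.6057 eV / n²

For n = 17:
E_17 = -13.6057 eV / 17²
E_17 = -13.6057 eV / 289
E_17 = -0.04708 eV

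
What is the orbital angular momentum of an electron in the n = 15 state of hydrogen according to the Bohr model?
1.58186e-33 J·s (or 15ℏ)

In the Bohr model, angular momentum is quantized:
L = nℏ

where ℏ = h/(2π) = 1.0545718e-34 J·s

For n = 15:
L = 15 × 1.0545718e-34 J·s
L = 1.58186e-33 J·s

This can also be written as L = 15ℏ.
The angular momentum is an integer multiple of the reduced Planck constant.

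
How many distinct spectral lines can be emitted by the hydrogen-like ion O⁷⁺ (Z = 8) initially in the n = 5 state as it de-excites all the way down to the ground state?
10

The electron can occupy levels n = 1, 2, ..., 5 during de-excitation — that is m = 5 - 1 + 1 = 5 distinct levels.

The number of distinct spectral lines equals the number of ways to choose 2 of these m levels (each pair gives one possible emission transition):

Number of lines = m(m-1)/2 = 5×4/2 = 10

These correspond to all possible transitions between the 5 levels:
5 → 4, 5 → 3, 5 → 2, 5 → 1, 4 → 3, 4 → 2, 4 → 1, 3 → 2...

Each transition produces a photon with a unique energy (and thus wavelength). This count does not depend on Z.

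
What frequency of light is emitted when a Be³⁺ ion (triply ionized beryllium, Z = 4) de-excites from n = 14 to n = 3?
5.58e+15 Hz

First, find the transition energy:
E_14 = -13.6057 × 4² / 14² = -1.11066939 eV
E_3 = -13.6057 × 4² / 3² = -24.18791111 eV
|ΔE| = |E_3 - E_14| = 23.07724172 eV

Convert to Joules: E = 23.07724172 eV × (1.602177 × 10⁻¹⁹ J/eV) = 3.6974e-18 J

Using E = hf:
f = E/h = 3.6974e-18 J / (6.62607 × 10⁻³⁴ J·s)
f = 5.58e+15 Hz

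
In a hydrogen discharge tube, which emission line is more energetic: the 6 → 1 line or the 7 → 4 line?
6 → 1

Calculate the energy for each transition:

Transition 6 → 1:
ΔE₁ = |E_1 - E_6| = |-13.6057/1² - (-13.6057/6²)|
ΔE₁ = |-13.60570000 - (-0.37793611)| = 13.22776 eV

Transition 7 → 4:
ΔE₂ = |E_4 - E_7| = |-13.6057/4² - (-13.6057/7²)|
ΔE₂ = |-0.85035625 - (-0.27766735)| = 0.57269 eV

Since 13.22776 eV > 0.57269 eV, the transition 6 → 1 emits the more energetic photon.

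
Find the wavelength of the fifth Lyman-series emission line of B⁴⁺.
3.74921 nm

The lines of a series are numbered from the longest wavelength (smallest ΔE) outward; the fifth line is the transition from n = n_f + 5 to n_f.
The Lyman series has all transitions ending at n_f = 1.

For B⁴⁺ (Z = 5), the fifth line (ε-line) is the jump from n = 6 to n = 1:
E_6 = -13.6057 × 5² / 6² = -9.4484028 eV
E_1 = -13.6057 × 5² / 1² = -340.1425000 eV
ΔE = E_6 - E_1 = 330.6940972 eV

λ = hc/E = 1239.84 eV·nm / 330.6940972 eV
λ = 3.74921 nm

This is the ε-line of the Lyman series in B⁴⁺.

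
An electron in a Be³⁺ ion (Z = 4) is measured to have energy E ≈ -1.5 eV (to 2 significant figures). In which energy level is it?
n = 12

The exact energy levels follow E_n = -13.6057 Z² / n² eV with Z = 4.

The measured value (-1.5 eV) is reported to only 2 significant figures, so we must test candidate n values and see which one matches to that precision.

Candidate energies:
  n = 10:  E = -13.6057 × 4² / 10² = -2.17691 eV
  n = 11:  E = -13.6057 × 4² / 11² = -1.79910 eV
  n = 12:  E = -13.6057 × 4² / 12² = -1.51174 eV  ← matches
  n = 13:  E = -13.6057 × 4² / 13² = -1.28811 eV
  n = 14:  E = -13.6057 × 4² / 14² = -1.11067 eV

Checking against the measurement of -1.5 eV (2 sig figs), only n = 12 agrees:
E_12 = -1.51174 eV, which rounds to -1.5 eV ✓

Therefore n = 12.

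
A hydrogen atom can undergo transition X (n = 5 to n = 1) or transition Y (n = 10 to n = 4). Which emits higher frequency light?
5 → 1

Calculate the energy for each transition:

Transition 5 → 1:
ΔE₁ = |E_1 - E_5| = |-13.6057/1² - (-13.6057/5²)|
ΔE₁ = |-13.6057000000 - (-0.5442280000)| = 13.0614720 eV

Transition 10 → 4:
ΔE₂ = |E_4 - E_10| = |-13.6057/4² - (-13.6057/10²)|
ΔE₂ = |-0.8503562500 - (-0.1360570000)| = 0.7142993 eV

Since 13.0614720 eV > 0.7142993 eV, the transition 5 → 1 emits the more energetic photon.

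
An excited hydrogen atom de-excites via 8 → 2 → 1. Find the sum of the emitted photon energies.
13.393 eV

The energy levels of hydrogen are E_n = -13.6057 / n² eV.

First transition (8 → 2):
ΔE₁ = |E_2 - E_8|
ΔE₁ = |-3.401425000 - (-0.212589063)| = 3.188836 eV

Second transition (2 → 1):
ΔE₂ = |E_1 - E_2|
ΔE₂ = |-13.605700000 - (-3.401425000)| = 10.204275 eV

Total energy released:
E_total = ΔE₁ + ΔE₂ = 3.188836 + 10.204275 = 13.393 eV

Note: This equals the direct transition 8 → 1: 13.393 eV ✓
Energy is conserved regardless of the path taken.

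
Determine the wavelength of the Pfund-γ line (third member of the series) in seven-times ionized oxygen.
58.414432 nm

The lines of a series are numbered from the longest wavelength (smallest ΔE) outward; the third line is the transition from n = n_f + 3 to n_f.
The Pfund series has all transitions ending at n_f = 5.

For O⁷⁺ (Z = 8), the third line (γ-line) is the jump from n = 8 to n = 5:
E_8 = -13.6057 × 8² / 8² = -13.60570000 eV
E_5 = -13.6057 × 8² / 5² = -34.83059200 eV
ΔE = E_8 - E_5 = 21.22489200 eV

λ = hc/E = 1239.84 eV·nm / 21.22489200 eV
λ = 58.414432 nm

This is the γ-line of the Pfund series in O⁷⁺.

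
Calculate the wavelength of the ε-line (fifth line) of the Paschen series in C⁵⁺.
26.50953 nm

The lines of a series are numbered from the longest wavelength (smallest ΔE) outward; the fifth line is the transition from n = n_f + 5 to n_f.
The Paschen series has all transitions ending at n_f = 3.

For C⁵⁺ (Z = 6), the fifth line (ε-line) is the jump from n = 8 to n = 3:
E_8 = -13.6057 × 6² / 8² = -7.6532063 eV
E_3 = -13.6057 × 6² / 3² = -54.4228000 eV
ΔE = E_8 - E_3 = 46.7695937 eV

λ = hc/E = 1239.84 eV·nm / 46.7695937 eV
λ = 26.50953 nm

This is the ε-line of the Paschen series in C⁵⁺.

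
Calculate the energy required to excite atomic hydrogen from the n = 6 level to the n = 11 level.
0.26549 eV

The energy levels of a hydrogen-like atom are E_n = -13.6057 eV / n².

Energy at n = 6: E_6 = -13.6057 / 6² = -0.37793611 eV
Energy at n = 11: E_11 = -13.6057 / 11² = -0.11244380 eV

The excitation energy is the difference:
ΔE = E_11 - E_6
ΔE = -0.11244380 - (-0.37793611)
ΔE = 0.26549 eV

Since this is positive, energy must be absorbed (photon absorption).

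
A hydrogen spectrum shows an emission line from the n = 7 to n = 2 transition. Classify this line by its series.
Balmer series

The spectral series in hydrogen are named based on the final (lower) energy level:
- Lyman series: n_final = 1 (ultraviolet)
- Balmer series: n_final = 2 (visible/near-UV)
- Paschen series: n_final = 3 (infrared)
- Brackett series: n_final = 4 (infrared)
- Pfund series: n_final = 5 (far infrared)

Since this transition ends at n = 2, it belongs to the Balmer series.

For reference, this 7 → 2 line has photon energy
ΔE = 13.6057 eV × (1/2² - 1/7²) = 3.1237577 eV,
corresponding to wavelength λ = hc/ΔE = 1239.84 eV·nm / 3.1237577 eV = 396.907 nm in the visible/near-UV region.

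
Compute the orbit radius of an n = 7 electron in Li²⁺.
0.86432 nm (or 8.64323 Å)

The Bohr radius formula is:
r_n = n² a₀ / Z

where a₀ = 0.05291772 nm is the Bohr radius.

For Li²⁺ (Z = 3) at n = 7:
r_7 = 7² × 0.05291772 nm / 3
r_7 = 49 × 0.05291772 nm / 3
r_7 = 2.592968 nm / 3
r_7 = 0.86432 nm

The electron orbits at approximately 0.86432 nm from the nucleus.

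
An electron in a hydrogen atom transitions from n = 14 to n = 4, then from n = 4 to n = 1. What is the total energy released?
13.536283 eV

The energy levels of hydrogen are E_n = -13.6057 / n² eV.

First transition (14 → 4):
ΔE₁ = |E_4 - E_14|
ΔE₁ = |-0.850356250000 - (-0.069416836735)| = 0.780939413 eV

Second transition (4 → 1):
ΔE₂ = |E_1 - E_4|
ΔE₂ = |-13.605700000000 - (-0.850356250000)| = 12.755343750 eV

Total energy released:
E_total = ΔE₁ + ΔE₂ = 0.780939413 + 12.755343750 = 13.536283 eV

Note: This equals the direct transition 14 → 1: 13.536283 eV ✓
Energy is conserved regardless of the path taken.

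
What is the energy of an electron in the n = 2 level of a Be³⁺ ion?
-54.42280 eV

For hydrogen-like ions, the energy levels scale with Z²:
E_n = -13.6057 Z² / n² eV

For Be³⁺ (Z = 4) at n = 2:
E_2 = -13.6057 × 4² / 2²
E_2 = -13.6057 × 16 / 4
E_2 = -217.6912 / 4
E_2 = -54.42280 eV

The energy is 16 times more negative than hydrogen at the same n due to the stronger nuclear charge.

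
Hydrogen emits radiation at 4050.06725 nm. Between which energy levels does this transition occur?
n = 5 → n = 4

First, find the photon energy from the wavelength (hc = 1239.84 eV·nm):
E = hc/λ = 1239.84 eV·nm / 4050.06725 nm = 0.30612825 eV

The energy levels of hydrogen satisfy E_n = -13.6057 / n² eV, so an emission n_i → n_f releases
ΔE = 13.6057 × (1/n_f² − 1/n_i²) eV.

Setting ΔE equal to the photon energy:
1/n_f² − 1/n_i² = 0.30612825 / 13.6057 = 0.022500000

Since 1/n_i² must be positive, we need 1/n_f² > 0.022500000, i.e. n_f ≤ 6. For each allowed n_f, solve n_i = (1/n_f² − 0.022500000)^(−1/2) and check whether it is a whole number:
  n_f = 1: 1/n_i² = 1.000000000 − 0.022500000 = 0.977500000 → n_i = 1.011  (not an integer) ✗
  n_f = 2: 1/n_i² = 0.250000000 − 0.022500000 = 0.227500000 → n_i = 2.097  (not an integer) ✗
  n_f = 3: 1/n_i² = 0.111111111 − 0.022500000 = 0.088611111 → n_i = 3.359  (not an integer) ✗
  n_f = 4: 1/n_i² = 0.062500000 − 0.022500000 = 0.040000000 → n_i = 5.000  → integer, n_i = 5 ✓
  n_f = 5: 1/n_i² = 0.040000000 − 0.022500000 = 0.017500000 → n_i = 7.559  (not an integer) ✗
  n_f = 6: 1/n_i² = 0.027777778 − 0.022500000 = 0.005277778 → n_i = 13.765  (not an integer) ✗

Only n_f = 4 gives an integer upper level, n_i = 5.

The transition is from n = 5 to n = 4 (emission).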